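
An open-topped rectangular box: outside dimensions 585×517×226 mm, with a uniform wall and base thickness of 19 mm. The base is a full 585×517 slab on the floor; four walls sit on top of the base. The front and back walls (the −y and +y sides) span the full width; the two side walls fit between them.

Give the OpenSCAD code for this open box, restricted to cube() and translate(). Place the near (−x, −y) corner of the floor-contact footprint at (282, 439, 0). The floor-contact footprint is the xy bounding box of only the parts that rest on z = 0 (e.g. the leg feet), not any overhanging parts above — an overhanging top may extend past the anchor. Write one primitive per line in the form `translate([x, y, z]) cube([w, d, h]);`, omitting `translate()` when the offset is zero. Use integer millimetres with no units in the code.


translate([282, 439, 0]) cube([585, 517, 19]);
translate([282, 439, 19]) cube([585, 19, 207]);
translate([282, 937, 19]) cube([585, 19, 207]);
translate([282, 458, 19]) cube([19, 479, 207]);
translate([848, 458, 19]) cube([19, 479, 207]);


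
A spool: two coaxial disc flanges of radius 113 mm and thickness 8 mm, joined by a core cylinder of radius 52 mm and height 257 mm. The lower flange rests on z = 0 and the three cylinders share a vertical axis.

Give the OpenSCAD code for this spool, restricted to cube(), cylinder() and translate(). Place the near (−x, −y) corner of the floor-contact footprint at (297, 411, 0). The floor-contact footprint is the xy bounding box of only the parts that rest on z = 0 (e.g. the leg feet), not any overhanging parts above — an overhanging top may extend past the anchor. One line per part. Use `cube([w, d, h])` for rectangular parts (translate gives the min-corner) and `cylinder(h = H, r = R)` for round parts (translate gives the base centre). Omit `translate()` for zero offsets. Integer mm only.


translate([410, 524, 0]) cylinder(h = 8, r = 113);
translate([410, 524, 8]) cylinder(h = 257, r = 52);
translate([410, 524, 265]) cylinder(h = 8, r = 113);


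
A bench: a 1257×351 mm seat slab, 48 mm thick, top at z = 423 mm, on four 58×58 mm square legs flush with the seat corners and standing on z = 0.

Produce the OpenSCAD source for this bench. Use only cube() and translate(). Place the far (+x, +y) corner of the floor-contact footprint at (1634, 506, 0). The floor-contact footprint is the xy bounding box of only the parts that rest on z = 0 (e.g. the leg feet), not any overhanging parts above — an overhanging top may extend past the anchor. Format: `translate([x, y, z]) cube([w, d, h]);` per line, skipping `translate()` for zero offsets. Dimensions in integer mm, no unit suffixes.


// leg_h = 423 − 48 = 375
translate([377, 155, 375]) cube([1257, 351, 48]);
translate([377, 155, 0]) cube([58, 58, 375]);
translate([377, 448, 0]) cube([58, 58, 375]);
translate([1576, 155, 0]) cube([58, 58, 375]);
translate([1576, 448, 0]) cube([58, 58, 375]);


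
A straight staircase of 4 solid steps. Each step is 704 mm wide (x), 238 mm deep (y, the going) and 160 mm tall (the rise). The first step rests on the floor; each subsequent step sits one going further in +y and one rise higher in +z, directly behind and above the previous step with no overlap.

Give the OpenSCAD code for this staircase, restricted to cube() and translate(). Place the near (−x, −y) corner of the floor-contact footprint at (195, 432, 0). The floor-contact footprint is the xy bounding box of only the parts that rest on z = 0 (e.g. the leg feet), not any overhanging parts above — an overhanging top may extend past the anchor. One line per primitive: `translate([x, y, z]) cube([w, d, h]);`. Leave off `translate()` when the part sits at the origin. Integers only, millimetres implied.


translate([195, 432, 0]) cube([704, 238, 160]);
translate([195, 670, 160]) cube([704, 238, 160]);
translate([195, 908, 320]) cube([704, 238, 160]);
translate([195, 1146, 480]) cube([704, 238, 160]);


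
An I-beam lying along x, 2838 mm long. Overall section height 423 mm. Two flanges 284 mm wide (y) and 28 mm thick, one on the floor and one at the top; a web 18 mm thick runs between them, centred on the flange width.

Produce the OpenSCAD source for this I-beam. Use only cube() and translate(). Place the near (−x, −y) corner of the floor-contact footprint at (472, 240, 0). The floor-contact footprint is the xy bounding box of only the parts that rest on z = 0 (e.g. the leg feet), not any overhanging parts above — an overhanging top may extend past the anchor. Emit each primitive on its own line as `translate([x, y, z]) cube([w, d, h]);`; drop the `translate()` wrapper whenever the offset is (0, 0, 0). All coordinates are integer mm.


translate([472, 240, 0]) cube([2838, 284, 28]);
translate([472, 373, 28]) cube([2838, 18, 367]);
translate([472, 240, 395]) cube([2838, 284, 28]);


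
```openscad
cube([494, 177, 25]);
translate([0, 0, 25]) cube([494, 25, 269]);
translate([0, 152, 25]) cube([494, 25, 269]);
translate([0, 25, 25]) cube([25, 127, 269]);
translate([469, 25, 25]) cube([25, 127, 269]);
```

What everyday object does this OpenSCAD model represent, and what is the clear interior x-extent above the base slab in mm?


An open box. The internal width is 444 mm.

A 494×177 base slab with four walls standing on it — an open box. The base is 494 mm wide and the walls are 25 mm thick, so the internal width is 494 − 2 × 25 = 444 mm.


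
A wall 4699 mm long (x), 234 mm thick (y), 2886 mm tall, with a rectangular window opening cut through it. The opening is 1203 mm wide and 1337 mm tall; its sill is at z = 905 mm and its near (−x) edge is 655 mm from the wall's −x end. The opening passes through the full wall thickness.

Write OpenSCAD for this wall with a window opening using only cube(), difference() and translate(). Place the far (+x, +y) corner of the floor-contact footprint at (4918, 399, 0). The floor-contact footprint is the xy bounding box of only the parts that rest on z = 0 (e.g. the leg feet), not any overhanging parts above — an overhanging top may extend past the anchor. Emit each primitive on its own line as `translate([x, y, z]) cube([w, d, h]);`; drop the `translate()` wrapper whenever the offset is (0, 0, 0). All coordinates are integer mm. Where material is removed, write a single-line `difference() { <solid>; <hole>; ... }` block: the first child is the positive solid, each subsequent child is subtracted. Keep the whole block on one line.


difference() { translate([219, 165, 0]) cube([4699, 234, 2886]); translate([874, 165, 905]) cube([1203, 234, 1337]); }


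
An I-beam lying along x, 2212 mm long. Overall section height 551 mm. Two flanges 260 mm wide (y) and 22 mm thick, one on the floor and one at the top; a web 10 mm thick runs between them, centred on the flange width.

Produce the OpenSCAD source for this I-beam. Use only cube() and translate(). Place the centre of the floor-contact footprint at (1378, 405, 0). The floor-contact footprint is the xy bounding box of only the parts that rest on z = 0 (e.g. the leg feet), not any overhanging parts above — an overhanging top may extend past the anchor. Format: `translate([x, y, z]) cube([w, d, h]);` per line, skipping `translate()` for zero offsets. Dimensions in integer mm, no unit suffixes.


translate([272, 275, 0]) cube([2212, 260, 22]);
translate([272, 400, 22]) cube([2212, 10, 507]);
translate([272, 275, 529]) cube([2212, 260, 22]);


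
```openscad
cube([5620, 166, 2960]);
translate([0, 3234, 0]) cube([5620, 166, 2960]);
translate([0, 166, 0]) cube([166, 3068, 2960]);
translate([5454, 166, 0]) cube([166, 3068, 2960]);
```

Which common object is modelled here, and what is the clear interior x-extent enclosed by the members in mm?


A house (or room) frame. The interior width is 5288 mm.

Four 2960 mm walls enclosing a rectangle with no floor or roof — a room or house frame. Outside width is 5620 mm and wall thickness is 166 mm, so the interior width is 5620 − 2 × 166 = 5288 mm.


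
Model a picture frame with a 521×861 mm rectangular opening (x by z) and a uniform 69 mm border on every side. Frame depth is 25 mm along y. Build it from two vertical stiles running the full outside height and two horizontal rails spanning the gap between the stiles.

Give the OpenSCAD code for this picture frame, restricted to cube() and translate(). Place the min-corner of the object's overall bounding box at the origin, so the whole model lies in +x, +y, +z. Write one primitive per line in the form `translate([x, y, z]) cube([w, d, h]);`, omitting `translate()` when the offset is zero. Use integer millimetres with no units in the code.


cube([69, 25, 999]);
translate([590, 0, 0]) cube([69, 25, 999]);
translate([69, 0, 0]) cube([521, 25, 69]);
translate([69, 0, 930]) cube([521, 25, 69]);


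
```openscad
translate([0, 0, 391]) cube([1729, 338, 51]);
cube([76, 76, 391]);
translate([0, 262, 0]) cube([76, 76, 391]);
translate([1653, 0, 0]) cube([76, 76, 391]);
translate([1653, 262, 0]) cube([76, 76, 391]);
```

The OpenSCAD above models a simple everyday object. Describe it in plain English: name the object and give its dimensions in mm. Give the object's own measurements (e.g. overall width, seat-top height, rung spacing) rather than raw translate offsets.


A long wooden bench with a 1729 mm (x) × 338 mm (y) seat, 51 mm thick, its top surface 442 mm above the floor. Four 76 mm square legs at the seat corners, flush with the edges, run from z = 0 to the seat underside.


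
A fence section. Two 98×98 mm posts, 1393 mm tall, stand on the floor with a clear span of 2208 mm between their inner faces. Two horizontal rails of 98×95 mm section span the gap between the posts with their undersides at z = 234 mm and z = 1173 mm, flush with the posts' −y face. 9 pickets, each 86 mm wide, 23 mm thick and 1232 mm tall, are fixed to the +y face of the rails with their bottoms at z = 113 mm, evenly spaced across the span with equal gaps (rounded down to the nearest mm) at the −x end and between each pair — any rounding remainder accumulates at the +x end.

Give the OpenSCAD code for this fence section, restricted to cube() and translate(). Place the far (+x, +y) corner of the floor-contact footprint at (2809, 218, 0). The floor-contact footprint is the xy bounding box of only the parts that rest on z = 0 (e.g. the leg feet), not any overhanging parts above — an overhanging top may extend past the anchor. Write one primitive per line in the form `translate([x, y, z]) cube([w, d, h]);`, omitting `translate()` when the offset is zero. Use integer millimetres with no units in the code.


translate([405, 120, 0]) cube([98, 98, 1393]);
translate([2711, 120, 0]) cube([98, 98, 1393]);
translate([503, 120, 234]) cube([2208, 98, 95]);
translate([503, 120, 1173]) cube([2208, 98, 95]);
translate([646, 218, 113]) cube([86, 23, 1232]);
translate([875, 218, 113]) cube([86, 23, 1232]);
translate([1104, 218, 113]) cube([86, 23, 1232]);
translate([1333, 218, 113]) cube([86, 23, 1232]);
translate([1562, 218, 113]) cube([86, 23, 1232]);
translate([1791, 218, 113]) cube([86, 23, 1232]);
translate([2020, 218, 113]) cube([86, 23, 1232]);
translate([2249, 218, 113]) cube([86, 23, 1232]);
translate([2478, 218, 113]) cube([86, 23, 1232]);


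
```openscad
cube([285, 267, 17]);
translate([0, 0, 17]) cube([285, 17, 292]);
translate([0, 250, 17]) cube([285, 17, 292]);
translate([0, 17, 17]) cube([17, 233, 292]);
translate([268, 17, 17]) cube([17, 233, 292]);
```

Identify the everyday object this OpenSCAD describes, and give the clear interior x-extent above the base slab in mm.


An open box. The internal width is 251 mm.

A 285×267 base slab with four walls standing on it — an open box. The base is 285 mm wide and the walls are 17 mm thick, so the internal width is 285 − 2 × 17 = 251 mm.


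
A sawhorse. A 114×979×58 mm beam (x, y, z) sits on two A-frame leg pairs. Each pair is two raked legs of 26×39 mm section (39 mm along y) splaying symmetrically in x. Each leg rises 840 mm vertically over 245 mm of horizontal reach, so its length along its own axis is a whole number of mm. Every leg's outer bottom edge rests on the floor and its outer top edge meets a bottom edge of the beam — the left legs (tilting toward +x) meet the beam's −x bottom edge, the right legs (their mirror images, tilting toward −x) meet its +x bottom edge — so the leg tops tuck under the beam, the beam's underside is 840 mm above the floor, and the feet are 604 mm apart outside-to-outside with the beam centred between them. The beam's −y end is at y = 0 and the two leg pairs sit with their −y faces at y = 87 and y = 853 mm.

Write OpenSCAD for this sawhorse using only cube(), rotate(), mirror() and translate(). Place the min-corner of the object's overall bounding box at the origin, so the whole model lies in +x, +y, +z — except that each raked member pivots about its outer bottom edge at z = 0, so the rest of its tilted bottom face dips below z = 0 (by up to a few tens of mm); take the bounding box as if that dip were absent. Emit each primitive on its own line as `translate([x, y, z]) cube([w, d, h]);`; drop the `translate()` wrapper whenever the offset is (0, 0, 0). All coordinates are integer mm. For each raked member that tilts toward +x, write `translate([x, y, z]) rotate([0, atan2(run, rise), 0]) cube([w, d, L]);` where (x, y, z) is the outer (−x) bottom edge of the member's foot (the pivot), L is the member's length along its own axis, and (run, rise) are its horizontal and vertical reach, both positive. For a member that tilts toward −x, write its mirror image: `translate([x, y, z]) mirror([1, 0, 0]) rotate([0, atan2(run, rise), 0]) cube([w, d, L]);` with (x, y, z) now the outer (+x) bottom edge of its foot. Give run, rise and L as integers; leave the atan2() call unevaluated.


translate([245, 0, 840]) cube([114, 979, 58]);
translate([0, 87, 0]) rotate([0, atan2(245, 840), 0]) cube([26, 39, 875]);
translate([604, 87, 0]) mirror([1, 0, 0]) rotate([0, atan2(245, 840), 0]) cube([26, 39, 875]);
translate([0, 853, 0]) rotate([0, atan2(245, 840), 0]) cube([26, 39, 875]);
translate([604, 853, 0]) mirror([1, 0, 0]) rotate([0, atan2(245, 840), 0]) cube([26, 39, 875]);


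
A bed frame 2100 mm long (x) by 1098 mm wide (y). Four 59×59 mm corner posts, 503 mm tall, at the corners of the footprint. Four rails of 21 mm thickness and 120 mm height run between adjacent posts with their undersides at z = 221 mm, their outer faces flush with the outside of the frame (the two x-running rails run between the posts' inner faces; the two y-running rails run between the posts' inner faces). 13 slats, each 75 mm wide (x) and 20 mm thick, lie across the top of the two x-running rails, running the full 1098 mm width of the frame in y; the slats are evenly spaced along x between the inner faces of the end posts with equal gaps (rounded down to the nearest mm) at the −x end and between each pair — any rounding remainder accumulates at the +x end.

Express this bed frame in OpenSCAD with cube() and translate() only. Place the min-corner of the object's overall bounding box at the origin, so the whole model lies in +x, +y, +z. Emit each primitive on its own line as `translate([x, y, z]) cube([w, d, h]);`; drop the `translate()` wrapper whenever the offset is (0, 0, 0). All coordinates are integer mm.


// slat z = rail_z + rail_h = 221 + 120 = 341
// slat gap = ⌊(1982 − 13·75) / 14⌋ = 71
cube([59, 59, 503]);
translate([0, 1039, 0]) cube([59, 59, 503]);
translate([2041, 0, 0]) cube([59, 59, 503]);
translate([2041, 1039, 0]) cube([59, 59, 503]);
translate([59, 0, 221]) cube([1982, 21, 120]);
translate([59, 1077, 221]) cube([1982, 21, 120]);
translate([0, 59, 221]) cube([21, 980, 120]);
translate([2079, 59, 221]) cube([21, 980, 120]);
translate([130, 0, 341]) cube([75, 1098, 20]);
translate([276, 0, 341]) cube([75, 1098, 20]);
translate([422, 0, 341]) cube([75, 1098, 20]);
translate([568, 0, 341]) cube([75, 1098, 20]);
translate([714, 0, 341]) cube([75, 1098, 20]);
translate([860, 0, 341]) cube([75, 1098, 20]);
translate([1006, 0, 341]) cube([75, 1098, 20]);
translate([1152, 0, 341]) cube([75, 1098, 20]);
translate([1298, 0, 341]) cube([75, 1098, 20]);
translate([1444, 0, 341]) cube([75, 1098, 20]);
translate([1590, 0, 341]) cube([75, 1098, 20]);
translate([1736, 0, 341]) cube([75, 1098, 20]);
translate([1882, 0, 341]) cube([75, 1098, 20]);


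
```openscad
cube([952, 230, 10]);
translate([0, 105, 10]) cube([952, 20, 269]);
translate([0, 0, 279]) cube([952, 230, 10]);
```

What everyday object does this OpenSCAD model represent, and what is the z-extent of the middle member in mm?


An I-beam. The web height is 269 mm.

Two wide flanges with a thin centred web — an I-beam. Overall 289 mm minus two 10 mm flanges gives a web of 289 − 2·10 = 269 mm.


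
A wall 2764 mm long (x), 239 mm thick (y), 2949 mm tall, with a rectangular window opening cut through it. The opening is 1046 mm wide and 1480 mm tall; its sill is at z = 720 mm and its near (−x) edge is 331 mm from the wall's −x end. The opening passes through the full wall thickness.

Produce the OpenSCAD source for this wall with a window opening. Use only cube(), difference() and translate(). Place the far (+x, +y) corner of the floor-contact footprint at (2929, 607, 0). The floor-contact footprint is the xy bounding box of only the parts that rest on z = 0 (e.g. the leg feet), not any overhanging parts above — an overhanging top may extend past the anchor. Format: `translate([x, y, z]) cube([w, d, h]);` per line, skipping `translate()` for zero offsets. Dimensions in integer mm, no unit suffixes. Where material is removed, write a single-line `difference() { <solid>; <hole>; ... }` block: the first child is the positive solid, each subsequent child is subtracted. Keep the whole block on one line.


difference() { translate([165, 368, 0]) cube([2764, 239, 2949]); translate([496, 368, 720]) cube([1046, 239, 1480]); }


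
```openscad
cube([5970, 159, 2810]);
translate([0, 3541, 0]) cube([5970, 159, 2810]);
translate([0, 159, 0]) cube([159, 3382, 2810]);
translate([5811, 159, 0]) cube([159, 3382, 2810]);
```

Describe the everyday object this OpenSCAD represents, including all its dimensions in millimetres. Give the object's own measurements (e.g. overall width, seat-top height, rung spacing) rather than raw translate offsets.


The wall frame of a small rectangular building: four walls, each 2810 mm tall and 159 mm thick, enclosing a footprint 5970 mm (x) by 3700 mm (y) outside-to-outside, with no floor or roof. The front and back walls (the −y and +y sides) span the full width; the two side walls fit between them.


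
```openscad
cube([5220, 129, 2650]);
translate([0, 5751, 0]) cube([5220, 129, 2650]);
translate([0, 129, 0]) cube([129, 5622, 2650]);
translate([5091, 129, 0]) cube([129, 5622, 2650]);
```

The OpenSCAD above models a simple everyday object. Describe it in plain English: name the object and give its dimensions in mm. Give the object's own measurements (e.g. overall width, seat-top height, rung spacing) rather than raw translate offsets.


The wall frame of a small rectangular building: four walls, each 2650 mm tall and 129 mm thick, enclosing a footprint 5220 mm (x) by 5880 mm (y) outside-to-outside, with no floor or roof. The front and back walls (the −y and +y sides) span the full width; the two side walls fit between them.


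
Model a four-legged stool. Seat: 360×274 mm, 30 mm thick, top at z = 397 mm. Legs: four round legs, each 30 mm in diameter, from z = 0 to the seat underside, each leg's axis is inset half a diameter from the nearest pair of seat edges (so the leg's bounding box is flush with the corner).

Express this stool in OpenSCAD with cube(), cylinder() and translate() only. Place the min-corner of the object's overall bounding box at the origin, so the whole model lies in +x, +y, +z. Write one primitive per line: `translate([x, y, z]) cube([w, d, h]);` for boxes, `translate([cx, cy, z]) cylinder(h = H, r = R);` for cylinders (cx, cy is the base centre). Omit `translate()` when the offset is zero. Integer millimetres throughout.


translate([0, 0, 367]) cube([360, 274, 30]);
translate([15, 15, 0]) cylinder(h = 367, r = 15);
translate([345, 15, 0]) cylinder(h = 367, r = 15);
translate([15, 259, 0]) cylinder(h = 367, r = 15);
translate([345, 259, 0]) cylinder(h = 367, r = 15);


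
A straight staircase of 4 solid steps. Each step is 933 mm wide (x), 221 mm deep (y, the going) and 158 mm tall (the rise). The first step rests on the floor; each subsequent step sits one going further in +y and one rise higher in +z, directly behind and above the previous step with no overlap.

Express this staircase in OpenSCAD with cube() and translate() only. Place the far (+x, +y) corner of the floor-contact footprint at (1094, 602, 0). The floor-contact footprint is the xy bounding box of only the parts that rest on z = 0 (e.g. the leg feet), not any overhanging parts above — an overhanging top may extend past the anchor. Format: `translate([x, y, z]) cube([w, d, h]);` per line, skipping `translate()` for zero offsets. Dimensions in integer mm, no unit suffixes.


translate([161, 381, 0]) cube([933, 221, 158]);
translate([161, 602, 158]) cube([933, 221, 158]);
translate([161, 823, 316]) cube([933, 221, 158]);
translate([161, 1044, 474]) cube([933, 221, 158]);


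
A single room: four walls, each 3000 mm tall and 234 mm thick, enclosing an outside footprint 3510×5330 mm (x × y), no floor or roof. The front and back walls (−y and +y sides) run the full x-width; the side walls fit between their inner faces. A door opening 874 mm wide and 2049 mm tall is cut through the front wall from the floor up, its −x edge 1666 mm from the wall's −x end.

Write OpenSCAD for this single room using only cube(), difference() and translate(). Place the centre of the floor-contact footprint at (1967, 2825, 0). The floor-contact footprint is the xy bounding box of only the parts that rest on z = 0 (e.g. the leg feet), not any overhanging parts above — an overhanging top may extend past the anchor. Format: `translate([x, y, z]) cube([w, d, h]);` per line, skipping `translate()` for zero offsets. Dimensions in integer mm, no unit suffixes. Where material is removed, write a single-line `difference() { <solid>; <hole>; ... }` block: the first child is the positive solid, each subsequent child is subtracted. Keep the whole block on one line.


difference() { translate([212, 160, 0]) cube([3510, 234, 3000]); translate([1878, 160, 0]) cube([874, 234, 2049]); }
translate([212, 5256, 0]) cube([3510, 234, 3000]);
translate([212, 394, 0]) cube([234, 4862, 3000]);
translate([3488, 394, 0]) cube([234, 4862, 3000]);


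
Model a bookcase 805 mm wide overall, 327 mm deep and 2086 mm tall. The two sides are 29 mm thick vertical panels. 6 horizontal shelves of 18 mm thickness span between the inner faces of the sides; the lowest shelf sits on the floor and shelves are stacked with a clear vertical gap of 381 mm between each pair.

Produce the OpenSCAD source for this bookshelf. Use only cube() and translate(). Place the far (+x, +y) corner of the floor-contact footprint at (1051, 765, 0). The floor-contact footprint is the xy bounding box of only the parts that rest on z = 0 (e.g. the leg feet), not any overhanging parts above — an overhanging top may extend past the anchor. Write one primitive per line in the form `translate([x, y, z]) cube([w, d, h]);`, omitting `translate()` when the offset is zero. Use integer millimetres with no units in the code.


translate([246, 438, 0]) cube([29, 327, 2086]);
translate([1022, 438, 0]) cube([29, 327, 2086]);
translate([275, 438, 0]) cube([747, 327, 18]);
translate([275, 438, 399]) cube([747, 327, 18]);
translate([275, 438, 798]) cube([747, 327, 18]);
translate([275, 438, 1197]) cube([747, 327, 18]);
translate([275, 438, 1596]) cube([747, 327, 18]);
translate([275, 438, 1995]) cube([747, 327, 18]);


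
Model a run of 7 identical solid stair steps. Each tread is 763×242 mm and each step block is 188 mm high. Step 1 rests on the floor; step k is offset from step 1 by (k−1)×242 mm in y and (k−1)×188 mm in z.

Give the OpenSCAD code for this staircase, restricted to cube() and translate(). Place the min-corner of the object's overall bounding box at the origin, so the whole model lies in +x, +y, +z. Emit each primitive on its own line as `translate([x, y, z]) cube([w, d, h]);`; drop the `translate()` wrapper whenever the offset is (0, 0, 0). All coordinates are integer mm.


cube([763, 242, 188]);
translate([0, 242, 188]) cube([763, 242, 188]);
translate([0, 484, 376]) cube([763, 242, 188]);
translate([0, 726, 564]) cube([763, 242, 188]);
translate([0, 968, 752]) cube([763, 242, 188]);
translate([0, 1210, 940]) cube([763, 242, 188]);
translate([0, 1452, 1128]) cube([763, 242, 188]);


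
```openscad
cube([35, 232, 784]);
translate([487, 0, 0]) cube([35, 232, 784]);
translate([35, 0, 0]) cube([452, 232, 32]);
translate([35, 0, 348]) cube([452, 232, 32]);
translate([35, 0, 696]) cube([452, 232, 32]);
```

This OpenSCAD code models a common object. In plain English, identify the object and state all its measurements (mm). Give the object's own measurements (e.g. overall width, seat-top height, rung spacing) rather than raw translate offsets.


An open bookshelf. Two side panels, each 35 mm thick, 232 mm deep and 784 mm tall, stand 522 mm apart (outside-to-outside). Between them sit 3 shelves, each 32 mm thick and 232 mm deep, spanning the full gap between the sides. The bottom shelf rests on the floor (its underside at z = 0) and the clear gap between one shelf's top and the next shelf's underside is 316 mm.


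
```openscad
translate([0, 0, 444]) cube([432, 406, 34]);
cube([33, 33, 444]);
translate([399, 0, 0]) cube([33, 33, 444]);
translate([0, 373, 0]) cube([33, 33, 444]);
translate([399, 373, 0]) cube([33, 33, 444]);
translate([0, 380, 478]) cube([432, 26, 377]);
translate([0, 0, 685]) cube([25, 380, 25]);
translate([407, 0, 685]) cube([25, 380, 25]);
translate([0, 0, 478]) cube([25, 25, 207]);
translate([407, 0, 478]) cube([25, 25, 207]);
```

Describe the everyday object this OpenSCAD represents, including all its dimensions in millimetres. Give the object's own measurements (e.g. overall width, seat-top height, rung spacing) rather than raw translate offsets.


A chair. The seat is a 432×406×34 mm slab with its top at z = 478 mm, on four 33×33 mm corner legs (flush with the seat edges, standing on z = 0). A flat backrest 26 mm thick, 377 mm tall, spans the full seat width and rises from the seat top along its +y edge, rear face flush with the rear of the seat. Two armrests of 25×25 mm section run along each side from the seat's front edge to the front of the backrest, top faces 232 mm above the seat top and outer faces flush with the seat's x-edges; a 25×25 mm post under the front of each armrest stands on the seat at the front corner.


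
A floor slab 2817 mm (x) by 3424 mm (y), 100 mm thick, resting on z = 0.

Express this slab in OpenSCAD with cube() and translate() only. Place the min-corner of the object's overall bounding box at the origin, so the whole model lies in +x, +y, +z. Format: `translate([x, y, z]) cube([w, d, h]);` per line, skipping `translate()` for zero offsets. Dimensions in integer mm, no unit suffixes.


cube([2817, 3424, 100]);


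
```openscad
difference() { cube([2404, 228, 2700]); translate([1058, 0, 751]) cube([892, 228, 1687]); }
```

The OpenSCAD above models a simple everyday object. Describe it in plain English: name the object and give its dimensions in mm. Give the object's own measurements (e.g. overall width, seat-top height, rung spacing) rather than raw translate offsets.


A wall 2404 mm long (x), 228 mm thick (y), 2700 mm tall, with a rectangular window opening cut through it. The opening is 892 mm wide and 1687 mm tall; its sill is at z = 751 mm and its near (−x) edge is 1058 mm from the wall's −x end. The opening passes through the full wall thickness.


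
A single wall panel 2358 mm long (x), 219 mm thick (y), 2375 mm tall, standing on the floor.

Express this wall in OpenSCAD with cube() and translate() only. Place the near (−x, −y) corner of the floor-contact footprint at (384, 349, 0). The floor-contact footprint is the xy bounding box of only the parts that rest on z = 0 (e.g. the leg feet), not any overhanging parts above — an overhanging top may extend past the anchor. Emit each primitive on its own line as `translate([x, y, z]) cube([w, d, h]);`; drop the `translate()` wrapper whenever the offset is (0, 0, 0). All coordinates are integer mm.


translate([384, 349, 0]) cube([2358, 219, 2375]);


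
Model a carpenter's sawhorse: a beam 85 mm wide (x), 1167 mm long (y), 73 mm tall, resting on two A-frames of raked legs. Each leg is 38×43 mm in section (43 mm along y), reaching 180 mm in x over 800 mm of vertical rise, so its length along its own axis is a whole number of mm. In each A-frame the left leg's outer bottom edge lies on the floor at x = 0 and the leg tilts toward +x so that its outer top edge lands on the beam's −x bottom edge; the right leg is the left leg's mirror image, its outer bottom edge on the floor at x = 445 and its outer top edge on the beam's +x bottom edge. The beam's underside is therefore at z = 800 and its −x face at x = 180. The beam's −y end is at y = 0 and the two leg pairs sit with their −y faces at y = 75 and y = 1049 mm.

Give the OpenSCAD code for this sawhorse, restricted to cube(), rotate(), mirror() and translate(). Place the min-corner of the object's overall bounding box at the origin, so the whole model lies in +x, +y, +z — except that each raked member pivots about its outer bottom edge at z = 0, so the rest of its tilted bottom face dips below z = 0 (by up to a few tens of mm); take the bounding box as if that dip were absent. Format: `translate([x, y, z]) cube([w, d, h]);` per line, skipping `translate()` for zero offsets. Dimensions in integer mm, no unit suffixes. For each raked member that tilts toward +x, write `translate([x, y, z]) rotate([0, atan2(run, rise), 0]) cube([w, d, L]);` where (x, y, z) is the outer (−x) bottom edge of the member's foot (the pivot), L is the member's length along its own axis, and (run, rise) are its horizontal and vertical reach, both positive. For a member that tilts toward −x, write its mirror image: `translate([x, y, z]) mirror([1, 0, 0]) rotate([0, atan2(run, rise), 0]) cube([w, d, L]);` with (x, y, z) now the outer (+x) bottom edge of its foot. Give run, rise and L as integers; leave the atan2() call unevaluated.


translate([180, 0, 800]) cube([85, 1167, 73]);
translate([0, 75, 0]) rotate([0, atan2(180, 800), 0]) cube([38, 43, 820]);
translate([445, 75, 0]) mirror([1, 0, 0]) rotate([0, atan2(180, 800), 0]) cube([38, 43, 820]);
translate([0, 1049, 0]) rotate([0, atan2(180, 800), 0]) cube([38, 43, 820]);
translate([445, 1049, 0]) mirror([1, 0, 0]) rotate([0, atan2(180, 800), 0]) cube([38, 43, 820]);


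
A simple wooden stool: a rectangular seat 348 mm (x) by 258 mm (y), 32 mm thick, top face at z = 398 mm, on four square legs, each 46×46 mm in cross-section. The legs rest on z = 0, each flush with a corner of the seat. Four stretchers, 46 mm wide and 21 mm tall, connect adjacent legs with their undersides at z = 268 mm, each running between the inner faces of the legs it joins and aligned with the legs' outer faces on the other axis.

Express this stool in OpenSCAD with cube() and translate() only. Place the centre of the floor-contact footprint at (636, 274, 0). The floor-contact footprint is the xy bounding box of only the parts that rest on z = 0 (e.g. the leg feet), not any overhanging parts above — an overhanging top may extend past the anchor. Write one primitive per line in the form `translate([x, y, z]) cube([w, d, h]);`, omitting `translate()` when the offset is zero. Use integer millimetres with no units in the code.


translate([462, 145, 366]) cube([348, 258, 32]);
translate([462, 145, 0]) cube([46, 46, 366]);
translate([764, 145, 0]) cube([46, 46, 366]);
translate([462, 357, 0]) cube([46, 46, 366]);
translate([764, 357, 0]) cube([46, 46, 366]);
translate([508, 145, 268]) cube([256, 46, 21]);
translate([508, 357, 268]) cube([256, 46, 21]);
translate([462, 191, 268]) cube([46, 166, 21]);
translate([764, 191, 268]) cube([46, 166, 21]);


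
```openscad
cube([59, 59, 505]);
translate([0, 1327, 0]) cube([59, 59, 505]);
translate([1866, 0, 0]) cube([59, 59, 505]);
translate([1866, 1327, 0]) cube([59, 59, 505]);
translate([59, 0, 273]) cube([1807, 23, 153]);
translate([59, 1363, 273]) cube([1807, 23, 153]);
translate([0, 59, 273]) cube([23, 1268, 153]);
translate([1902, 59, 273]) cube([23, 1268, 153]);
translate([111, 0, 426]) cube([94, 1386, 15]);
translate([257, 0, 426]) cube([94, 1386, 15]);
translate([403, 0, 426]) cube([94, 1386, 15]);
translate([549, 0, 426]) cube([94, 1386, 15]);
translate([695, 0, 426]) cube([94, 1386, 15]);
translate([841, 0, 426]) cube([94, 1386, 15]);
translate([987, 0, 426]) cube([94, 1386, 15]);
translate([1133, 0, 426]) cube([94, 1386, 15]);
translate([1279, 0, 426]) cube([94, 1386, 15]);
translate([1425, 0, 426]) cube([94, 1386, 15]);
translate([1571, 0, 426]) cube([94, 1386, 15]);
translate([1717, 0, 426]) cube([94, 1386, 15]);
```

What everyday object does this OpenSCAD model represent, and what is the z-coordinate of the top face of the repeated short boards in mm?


A bed frame. The slat-top height is 441 mm.

Four posts, four rails, and a row of slats — a bed frame. Slats sit on the rails at z = 273 + 153 = 426; with slat thickness 15, the top is 441 mm.


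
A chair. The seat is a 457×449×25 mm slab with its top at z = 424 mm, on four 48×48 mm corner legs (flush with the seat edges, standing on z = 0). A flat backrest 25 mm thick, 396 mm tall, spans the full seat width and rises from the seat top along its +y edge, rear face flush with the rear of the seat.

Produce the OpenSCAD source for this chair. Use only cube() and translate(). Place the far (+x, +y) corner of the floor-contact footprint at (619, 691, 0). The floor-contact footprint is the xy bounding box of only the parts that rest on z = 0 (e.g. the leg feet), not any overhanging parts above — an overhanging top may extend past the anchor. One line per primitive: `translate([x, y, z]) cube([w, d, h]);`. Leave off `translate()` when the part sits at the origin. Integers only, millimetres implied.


translate([162, 242, 399]) cube([457, 449, 25]);
translate([162, 242, 0]) cube([48, 48, 399]);
translate([571, 242, 0]) cube([48, 48, 399]);
translate([162, 643, 0]) cube([48, 48, 399]);
translate([571, 643, 0]) cube([48, 48, 399]);
translate([162, 666, 424]) cube([457, 25, 396]);


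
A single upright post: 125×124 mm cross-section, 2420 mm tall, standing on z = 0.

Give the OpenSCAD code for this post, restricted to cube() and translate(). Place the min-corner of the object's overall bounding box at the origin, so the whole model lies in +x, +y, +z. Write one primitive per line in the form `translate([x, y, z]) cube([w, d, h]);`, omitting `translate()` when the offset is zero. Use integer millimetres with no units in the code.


cube([125, 124, 2420]);


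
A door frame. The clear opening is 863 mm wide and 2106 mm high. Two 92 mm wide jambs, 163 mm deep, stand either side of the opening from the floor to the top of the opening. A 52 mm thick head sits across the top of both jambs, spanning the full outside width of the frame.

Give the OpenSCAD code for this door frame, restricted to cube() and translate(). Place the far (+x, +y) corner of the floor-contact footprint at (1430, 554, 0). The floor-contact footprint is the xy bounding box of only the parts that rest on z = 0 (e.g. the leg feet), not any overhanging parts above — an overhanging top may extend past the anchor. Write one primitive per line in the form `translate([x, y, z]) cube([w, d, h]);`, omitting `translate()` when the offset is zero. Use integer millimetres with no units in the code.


translate([383, 391, 0]) cube([92, 163, 2106]);
translate([1338, 391, 0]) cube([92, 163, 2106]);
translate([383, 391, 2106]) cube([1047, 163, 52]);


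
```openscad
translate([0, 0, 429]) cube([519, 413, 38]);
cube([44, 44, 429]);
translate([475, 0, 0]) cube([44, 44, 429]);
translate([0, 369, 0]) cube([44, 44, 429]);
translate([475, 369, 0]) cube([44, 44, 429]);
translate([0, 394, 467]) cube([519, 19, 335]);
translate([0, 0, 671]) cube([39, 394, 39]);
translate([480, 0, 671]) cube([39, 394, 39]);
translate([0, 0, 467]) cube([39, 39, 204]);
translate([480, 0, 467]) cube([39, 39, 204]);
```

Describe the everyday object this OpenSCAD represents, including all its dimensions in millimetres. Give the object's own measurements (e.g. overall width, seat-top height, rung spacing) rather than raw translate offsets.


A chair. The seat is a 519×413×38 mm slab with its top at z = 467 mm, on four 44×44 mm corner legs (flush with the seat edges, standing on z = 0). A flat backrest 19 mm thick, 335 mm tall, spans the full seat width and rises from the seat top along its +y edge, rear face flush with the rear of the seat. Two armrests of 39×39 mm section run along each side from the seat's front edge to the front of the backrest, top faces 243 mm above the seat top and outer faces flush with the seat's x-edges; a 39×39 mm post under the front of each armrest stands on the seat at the front corner.


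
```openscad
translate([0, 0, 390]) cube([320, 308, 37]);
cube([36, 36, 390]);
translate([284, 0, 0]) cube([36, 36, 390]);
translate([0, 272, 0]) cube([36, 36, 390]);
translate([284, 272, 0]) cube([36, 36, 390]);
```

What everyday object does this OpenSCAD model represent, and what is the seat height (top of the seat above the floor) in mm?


A stool. The seat height is 427 mm.

A 320×308×37 slab at z = 390 on four corner posts — a stool. The seat top is 390 + 37 = 427 mm.


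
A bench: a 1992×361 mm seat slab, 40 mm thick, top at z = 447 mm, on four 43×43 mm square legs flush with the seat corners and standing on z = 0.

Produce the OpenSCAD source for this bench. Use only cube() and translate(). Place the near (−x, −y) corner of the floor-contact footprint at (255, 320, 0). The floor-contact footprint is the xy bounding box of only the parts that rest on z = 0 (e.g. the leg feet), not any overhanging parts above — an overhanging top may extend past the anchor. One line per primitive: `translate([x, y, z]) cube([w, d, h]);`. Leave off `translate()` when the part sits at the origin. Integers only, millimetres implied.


translate([255, 320, 407]) cube([1992, 361, 40]);
translate([255, 320, 0]) cube([43, 43, 407]);
translate([255, 638, 0]) cube([43, 43, 407]);
translate([2204, 320, 0]) cube([43, 43, 407]);
translate([2204, 638, 0]) cube([43, 43, 407]);


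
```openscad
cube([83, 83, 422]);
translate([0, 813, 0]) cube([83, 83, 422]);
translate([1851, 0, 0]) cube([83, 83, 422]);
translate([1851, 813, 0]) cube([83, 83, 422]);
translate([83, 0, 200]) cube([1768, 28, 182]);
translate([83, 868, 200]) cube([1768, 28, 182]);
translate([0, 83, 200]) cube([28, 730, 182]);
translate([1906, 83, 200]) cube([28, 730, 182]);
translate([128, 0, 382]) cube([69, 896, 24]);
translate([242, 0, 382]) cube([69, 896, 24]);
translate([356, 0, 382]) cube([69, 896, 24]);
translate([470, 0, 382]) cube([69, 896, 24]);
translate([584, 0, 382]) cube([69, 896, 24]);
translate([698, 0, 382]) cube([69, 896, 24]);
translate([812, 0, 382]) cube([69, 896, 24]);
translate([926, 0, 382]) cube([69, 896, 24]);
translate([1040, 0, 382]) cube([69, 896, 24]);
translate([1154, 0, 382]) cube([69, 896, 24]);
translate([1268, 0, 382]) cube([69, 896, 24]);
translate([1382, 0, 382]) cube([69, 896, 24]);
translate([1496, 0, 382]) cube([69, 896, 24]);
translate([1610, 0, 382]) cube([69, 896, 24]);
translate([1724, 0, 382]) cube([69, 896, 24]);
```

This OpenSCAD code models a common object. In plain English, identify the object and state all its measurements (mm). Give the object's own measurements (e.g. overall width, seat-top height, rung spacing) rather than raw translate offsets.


A bed frame 1934 mm long (x) by 896 mm wide (y). Four 83×83 mm corner posts, 422 mm tall, at the corners of the footprint. Four rails of 28 mm thickness and 182 mm height run between adjacent posts with their undersides at z = 200 mm, their outer faces flush with the outside of the frame (the two x-running rails run between the posts' inner faces; the two y-running rails run between the posts' inner faces). 15 slats, each 69 mm wide (x) and 24 mm thick, lie across the top of the two x-running rails, running the full 896 mm width of the frame in y; along x they sit between the end posts with a 45 mm gap after the −x posts and between neighbouring slats, leaving 58 mm before the +x posts.
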